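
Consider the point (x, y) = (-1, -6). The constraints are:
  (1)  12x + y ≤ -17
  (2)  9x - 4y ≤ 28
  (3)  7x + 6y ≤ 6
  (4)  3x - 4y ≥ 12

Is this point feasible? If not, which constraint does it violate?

(1): -18 ≤ -17 ✓
(2): 15 ≤ 28 ✓
(3): -43 ≤ 6 ✓
(4): 21 ≥ 12 ✓

feasible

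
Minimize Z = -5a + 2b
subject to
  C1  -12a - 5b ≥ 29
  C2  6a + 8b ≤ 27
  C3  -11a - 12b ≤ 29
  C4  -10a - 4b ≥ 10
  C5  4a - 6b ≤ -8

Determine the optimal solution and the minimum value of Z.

Corner points and Z = -5a + 2b:
  (-367/66, 83/11) → Z = 2831/66
  (-107/46, -5/23) → Z = 515/46
  (-139/4, 471/16) → Z = 1861/8
  (-45/19, -14/57) → Z = 647/57

The optimum lies where -12a - 5b = 29 and 4a - 6b = -8.
Solving simultaneously gives a = -107/46, b = -5/23.

a = -107/46, b = -5/23, minimum Z = 515/46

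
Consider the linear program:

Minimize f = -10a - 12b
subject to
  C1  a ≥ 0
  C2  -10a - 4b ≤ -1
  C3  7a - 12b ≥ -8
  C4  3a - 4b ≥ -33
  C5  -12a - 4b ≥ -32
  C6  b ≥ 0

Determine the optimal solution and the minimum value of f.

a = 88/43, b = 80/43, minimum f = -1840/43

Vertices and f = -10a - 12b:
  (0, 1/4) → f = -3
  (0, 2/3) → f = -8
  (1/10, 0) → f = -1
  (88/43, 80/43) → f = -1840/43
  (8/3, 0) → f = -80/3

The optimum lies where 7a - 12b = -8 and -12a - 4b = -32.
Solving simultaneously gives a = 88/43, b = 80/43.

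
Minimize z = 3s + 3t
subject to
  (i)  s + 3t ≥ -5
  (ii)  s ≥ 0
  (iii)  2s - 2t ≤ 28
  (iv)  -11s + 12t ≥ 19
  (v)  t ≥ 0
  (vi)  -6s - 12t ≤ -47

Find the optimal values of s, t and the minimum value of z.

s = 0, t = 47/12, minimum z = 47/4

The feasible region is unbounded (it extends along (0, 1), (1, 1)), but z strictly increases along every unbounded feasible direction, so there is no improving ray and the minimum is attained at a vertex.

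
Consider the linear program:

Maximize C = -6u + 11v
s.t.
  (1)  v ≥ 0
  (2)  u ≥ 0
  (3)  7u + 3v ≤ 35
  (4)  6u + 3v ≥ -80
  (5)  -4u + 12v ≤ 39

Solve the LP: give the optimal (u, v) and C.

Feasible corners and C = -6u + 11v:
  (0, 0) → C = 0
  (5, 0) → C = -30
  (0, 13/4) → C = 143/4
  (101/32, 413/96) → C = 2725/96

The optimum lies where u = 0 and -4u + 12v = 39.
Solving simultaneously gives u = 0, v = 13/4.

u = 0, v = 13/4, maximum C = 143/4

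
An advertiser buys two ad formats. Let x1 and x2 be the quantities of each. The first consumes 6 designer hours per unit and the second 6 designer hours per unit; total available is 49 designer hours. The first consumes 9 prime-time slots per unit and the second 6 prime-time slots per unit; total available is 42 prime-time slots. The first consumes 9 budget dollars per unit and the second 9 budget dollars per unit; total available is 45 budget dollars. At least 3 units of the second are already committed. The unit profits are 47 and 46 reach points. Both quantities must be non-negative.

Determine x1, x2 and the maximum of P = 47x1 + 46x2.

x1 = 2, x2 = 3, maximum P = 232

Corner points and P = 47x1 + 46x2:
  (0, 5) → P = 230
  (0, 3) → P = 138
  (2, 3) → P = 232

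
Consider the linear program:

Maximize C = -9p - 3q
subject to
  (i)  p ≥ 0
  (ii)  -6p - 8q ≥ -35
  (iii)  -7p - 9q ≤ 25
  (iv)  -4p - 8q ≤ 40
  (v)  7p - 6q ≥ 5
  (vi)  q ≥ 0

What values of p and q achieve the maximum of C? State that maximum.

The optimum lies where 7p - 6q = 5 and q = 0.
Solving simultaneously gives p = 5/7, q = 0.

p = 5/7, q = 0, maximum C = -45/7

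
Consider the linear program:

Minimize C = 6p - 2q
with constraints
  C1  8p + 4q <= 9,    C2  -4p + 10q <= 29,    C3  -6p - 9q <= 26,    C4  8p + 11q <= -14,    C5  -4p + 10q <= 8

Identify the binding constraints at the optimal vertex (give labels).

C3 and C5

Extreme points and C = 6p - 2q:
  (185/48, -131/24) → C = 817/24
  (155/56, -23/7) → C = 649/28
  (-83/24, -7/12) → C = -235/12
  (-57/31, 2/31) → C = -346/31

The minimum is at (-83/24, -7/12). Substituting into each constraint, equality holds for C3 and C5; the remaining constraints have slack.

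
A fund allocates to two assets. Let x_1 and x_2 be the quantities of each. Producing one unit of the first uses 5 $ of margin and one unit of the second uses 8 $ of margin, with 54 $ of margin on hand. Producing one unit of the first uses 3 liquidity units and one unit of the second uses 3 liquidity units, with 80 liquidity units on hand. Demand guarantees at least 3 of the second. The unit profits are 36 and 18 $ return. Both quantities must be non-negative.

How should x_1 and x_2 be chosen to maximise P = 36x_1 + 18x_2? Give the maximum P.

x_1 = 6, x_2 = 3, maximum P = 270

Feasible corners and P = 36x_1 + 18x_2:
  (0, 27/4) → P = 243/2
  (0, 3) → P = 54
  (6, 3) → P = 270

The optimum lies where 5x_1 + 8x_2 = 54 and x_2 = 3.
Solving simultaneously gives x_1 = 6, x_2 = 3.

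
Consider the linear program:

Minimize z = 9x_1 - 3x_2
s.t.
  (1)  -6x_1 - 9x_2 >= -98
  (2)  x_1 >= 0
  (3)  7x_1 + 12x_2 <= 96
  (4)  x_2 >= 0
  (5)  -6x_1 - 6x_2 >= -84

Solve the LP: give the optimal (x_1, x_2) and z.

x_1 = 0, x_2 = 8, minimum z = -24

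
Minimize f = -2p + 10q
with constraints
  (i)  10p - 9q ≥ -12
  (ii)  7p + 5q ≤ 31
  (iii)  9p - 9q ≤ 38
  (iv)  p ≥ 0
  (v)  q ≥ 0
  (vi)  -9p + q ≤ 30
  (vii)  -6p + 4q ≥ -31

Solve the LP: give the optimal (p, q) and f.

Feasible corners and f = -2p + 10q:
  (219/113, 394/113) → f = 3502/113
  (0, 4/3) → f = 40/3
  (469/108, 13/108) → f = -202/27
  (38/9, 0) → f = -76/9
  (0, 0) → f = 0

At the optimal vertex, 9p - 9q = 38 and q = 0.
Solving simultaneously gives p = 38/9, q = 0.

p = 38/9, q = 0, minimum f = -76/9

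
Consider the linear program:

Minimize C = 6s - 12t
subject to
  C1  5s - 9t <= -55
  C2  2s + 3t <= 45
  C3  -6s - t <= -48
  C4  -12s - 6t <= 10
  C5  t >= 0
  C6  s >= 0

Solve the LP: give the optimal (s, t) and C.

s = 99/16, t = 87/8, minimum C = -747/8

Corner points and C = 6s - 12t:
  (80/11, 335/33) → C = -860/11
  (377/59, 570/59) → C = -4578/59
  (99/16, 87/8) → C = -747/8

The optimum lies where 2s + 3t = 45 and -6s - t = -48.
Solving simultaneously gives s = 99/16, t = 87/8.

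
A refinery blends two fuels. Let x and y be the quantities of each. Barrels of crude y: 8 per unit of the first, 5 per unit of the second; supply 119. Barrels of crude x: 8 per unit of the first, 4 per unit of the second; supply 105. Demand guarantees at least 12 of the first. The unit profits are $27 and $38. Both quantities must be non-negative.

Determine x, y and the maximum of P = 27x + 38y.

x = 12, y = 9/4, maximum P = 819/2

At the optimal vertex, 8x + 4y = 105 and x = 12.
Solving simultaneously gives x = 12, y = 9/4.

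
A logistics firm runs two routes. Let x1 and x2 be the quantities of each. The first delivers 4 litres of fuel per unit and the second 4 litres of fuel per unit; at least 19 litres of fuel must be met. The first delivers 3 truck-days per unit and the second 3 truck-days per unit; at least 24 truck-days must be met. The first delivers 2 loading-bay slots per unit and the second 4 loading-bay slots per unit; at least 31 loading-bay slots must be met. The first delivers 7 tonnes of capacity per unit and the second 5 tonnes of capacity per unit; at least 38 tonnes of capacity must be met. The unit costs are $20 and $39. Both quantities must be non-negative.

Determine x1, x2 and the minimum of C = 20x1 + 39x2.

Extreme points and C = 20x1 + 39x2:
  (0, 8) → C = 312
  (31/2, 0) → C = 310
  (1/2, 15/2) → C = 605/2
The feasible region is unbounded (it extends along (0, 1), (1, 0)), but C strictly increases along every unbounded feasible direction, so there is no improving ray and the minimum is attained at a vertex.

The optimum lies where 3x1 + 3x2 = 24 and 2x1 + 4x2 = 31.
Solving simultaneously gives x1 = 1/2, x2 = 15/2.

x1 = 1/2, x2 = 15/2, minimum C = 605/2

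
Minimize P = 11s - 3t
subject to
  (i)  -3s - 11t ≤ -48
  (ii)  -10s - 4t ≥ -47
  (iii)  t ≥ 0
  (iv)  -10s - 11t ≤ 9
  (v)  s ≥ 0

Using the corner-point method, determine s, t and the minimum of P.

Corner points and P = 11s - 3t:
  (325/98, 339/98) → P = 1279/49
  (0, 48/11) → P = -144/11
  (0, 47/4) → P = -141/4

The binding constraints are -10s - 4t = -47 and s = 0.
Solving simultaneously gives s = 0, t = 47/4.

s = 0, t = 47/4, minimum P = -141/4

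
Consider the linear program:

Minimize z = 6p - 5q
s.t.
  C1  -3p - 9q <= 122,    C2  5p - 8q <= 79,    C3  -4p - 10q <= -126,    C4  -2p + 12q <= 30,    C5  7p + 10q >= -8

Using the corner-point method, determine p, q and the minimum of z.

Corner points and z = 6p - 5q:
  (899/41, 157/41) → z = 4609/41
  (27, 7) → z = 127
  (303/17, 93/17) → z = 1353/17

The binding constraints are -4p - 10q = -126 and -2p + 12q = 30.
Solving simultaneously gives p = 303/17, q = 93/17.

p = 303/17, q = 93/17, minimum z = 1353/17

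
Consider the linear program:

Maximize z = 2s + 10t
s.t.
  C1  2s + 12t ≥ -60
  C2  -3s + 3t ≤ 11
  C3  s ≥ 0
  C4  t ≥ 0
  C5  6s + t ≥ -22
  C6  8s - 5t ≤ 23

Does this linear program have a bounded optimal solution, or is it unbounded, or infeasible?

Feasible corners and z = 2s + 10t:
  (0, 11/3) → z = 110/3
  (124/9, 157/9) → z = 202
  (0, 0) → z = 0
  (23/8, 0) → z = 23/4
The feasible region has finitely many vertices and no improving ray; the maximum is 202 at (124/9, 157/9).

bounded optimum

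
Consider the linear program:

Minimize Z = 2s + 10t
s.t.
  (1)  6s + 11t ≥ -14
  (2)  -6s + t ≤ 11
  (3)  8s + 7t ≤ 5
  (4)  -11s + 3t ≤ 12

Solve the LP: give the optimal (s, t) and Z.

Corner points and Z = 2s + 10t:
  (153/46, -71/23) → Z = -557/23
  (-174/139, -82/139) → Z = -1168/139
  (-69/101, 151/101) → Z = 1372/101

s = 153/46, t = -71/23, minimum Z = -557/23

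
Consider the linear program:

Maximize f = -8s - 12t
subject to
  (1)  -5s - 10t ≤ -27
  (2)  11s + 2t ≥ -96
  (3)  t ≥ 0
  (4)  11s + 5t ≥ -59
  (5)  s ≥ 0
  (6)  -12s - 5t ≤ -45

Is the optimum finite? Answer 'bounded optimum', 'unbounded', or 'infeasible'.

bounded optimum

Corner points and f = -8s - 12t:
  (27/5, 0) → f = -216/5
  (63/19, 99/95) → f = -3708/95
  (0, 9) → f = -108
The feasible region has finitely many vertices and no improving ray; the maximum is -3708/95 at (63/19, 99/95).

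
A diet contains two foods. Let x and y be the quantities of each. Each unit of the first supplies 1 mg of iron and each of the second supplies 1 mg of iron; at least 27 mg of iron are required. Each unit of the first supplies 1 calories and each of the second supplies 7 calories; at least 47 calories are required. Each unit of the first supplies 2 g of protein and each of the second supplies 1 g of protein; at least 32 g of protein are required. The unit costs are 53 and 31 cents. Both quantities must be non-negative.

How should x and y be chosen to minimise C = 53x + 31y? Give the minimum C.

Feasible corners and C = 53x + 31y:
  (0, 32) → C = 992
  (47, 0) → C = 2491
  (71/3, 10/3) → C = 4073/3
  (5, 22) → C = 947
The feasible region is unbounded (it extends along (0, 1), (1, 0)), but C strictly increases along every unbounded feasible direction, so there is no improving ray and the minimum is attained at a vertex.

The optimum lies where x + y = 27 and 2x + y = 32.
Solving simultaneously gives x = 5, y = 22.

x = 5, y = 22, minimum C = 947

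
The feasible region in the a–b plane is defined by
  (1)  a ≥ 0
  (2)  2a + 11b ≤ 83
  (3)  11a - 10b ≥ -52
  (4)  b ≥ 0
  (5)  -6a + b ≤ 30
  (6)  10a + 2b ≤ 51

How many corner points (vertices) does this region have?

5

Of the 15 pairwise boundary intersections, those satisfying every inequality are:
  (0, 26/5)
  (0, 0)
  (86/47, 339/47)
  (395/106, 364/53)
  (51/10, 0)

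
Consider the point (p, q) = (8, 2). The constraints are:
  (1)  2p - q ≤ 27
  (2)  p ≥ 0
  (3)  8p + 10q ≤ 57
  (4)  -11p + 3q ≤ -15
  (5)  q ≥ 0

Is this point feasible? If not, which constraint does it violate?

not feasible — violates (3)

Constraint (3): 8p + 10q = 84, which is not ≤ 57. All other constraints are satisfied.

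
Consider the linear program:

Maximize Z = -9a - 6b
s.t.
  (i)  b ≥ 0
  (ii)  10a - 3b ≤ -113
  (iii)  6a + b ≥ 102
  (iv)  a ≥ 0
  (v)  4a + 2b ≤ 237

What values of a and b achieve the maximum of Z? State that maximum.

a = 193/28, b = 849/14, maximum Z = -11925/28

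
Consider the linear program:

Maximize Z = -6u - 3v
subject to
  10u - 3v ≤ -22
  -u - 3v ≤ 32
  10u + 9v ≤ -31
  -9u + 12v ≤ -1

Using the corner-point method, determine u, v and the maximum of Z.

u = -127/13, v = -289/39, maximum Z = 1051/13

Corner points and Z = -6u - 3v:
  (-54/11, -298/33) → Z = 622/11
  (-89/31, -208/93) → Z = 742/31
  (-127/13, -289/39) → Z = 1051/13

At the optimal vertex, -u - 3v = 32 and -9u + 12v = -1.
Solving simultaneously gives u = -127/13, v = -289/39.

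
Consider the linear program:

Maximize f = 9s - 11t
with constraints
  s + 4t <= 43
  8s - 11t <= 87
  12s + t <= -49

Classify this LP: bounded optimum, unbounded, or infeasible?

Extreme points and f = 9s - 11t:
  (-239/47, 565/47) → f = -178
  (-113/35, -359/35) → f = 2932/35
The feasible region has finitely many vertices and no improving ray; the maximum is 2932/35 at (-113/35, -359/35).

bounded optimum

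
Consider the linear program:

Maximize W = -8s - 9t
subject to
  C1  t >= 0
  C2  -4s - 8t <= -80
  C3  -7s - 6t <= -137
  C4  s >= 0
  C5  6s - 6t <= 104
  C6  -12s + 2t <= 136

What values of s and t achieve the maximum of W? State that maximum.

The feasible region is unbounded (it extends along (1, 1), (1, 6)), but W strictly decreases along every unbounded feasible direction, so there is no improving ray and the maximum is attained at a vertex.

The optimum lies where -7s - 6t = -137 and 6s - 6t = 104.
Solving simultaneously gives s = 241/13, t = 47/39.

s = 241/13, t = 47/39, maximum W = -2069/13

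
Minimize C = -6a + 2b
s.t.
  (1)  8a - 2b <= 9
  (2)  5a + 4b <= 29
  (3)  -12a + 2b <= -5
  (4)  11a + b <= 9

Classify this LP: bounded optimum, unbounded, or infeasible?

bounded optimum

Corner points and C = -6a + 2b:
  (-1, -17/2) → C = -11
  (9/10, -9/10) → C = -36/5
  (23/34, 53/34) → C = -16/17
The feasible region has finitely many vertices and no improving ray; the minimum is -11 at (-1, -17/2).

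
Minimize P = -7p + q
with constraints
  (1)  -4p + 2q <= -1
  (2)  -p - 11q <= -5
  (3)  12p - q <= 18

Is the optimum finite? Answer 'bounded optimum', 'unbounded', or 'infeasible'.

bounded optimum

Extreme points and P = -7p + q:
  (21/46, 19/46) → P = -64/23
  (7/4, 3) → P = -37/4
  (29/19, 6/19) → P = -197/19
The feasible region has finitely many vertices and no improving ray; the minimum is -197/19 at (29/19, 6/19).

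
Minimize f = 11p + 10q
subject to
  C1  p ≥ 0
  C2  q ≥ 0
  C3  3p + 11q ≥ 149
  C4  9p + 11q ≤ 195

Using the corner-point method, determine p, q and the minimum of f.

p = 0, q = 149/11, minimum f = 1490/11

Corner points and f = 11p + 10q:
  (0, 149/11) → f = 1490/11
  (0, 195/11) → f = 1950/11
  (23/3, 126/11) → f = 6563/33

The binding constraints are p = 0 and 3p + 11q = 149.
Solving simultaneously gives p = 0, q = 149/11.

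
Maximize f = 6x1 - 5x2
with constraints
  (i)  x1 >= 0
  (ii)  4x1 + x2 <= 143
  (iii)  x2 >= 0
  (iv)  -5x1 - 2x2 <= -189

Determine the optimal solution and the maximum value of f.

x1 = 97/3, x2 = 41/3, maximum f = 377/3

Feasible corners and f = 6x1 - 5x2:
  (0, 143) → f = -715
  (0, 189/2) → f = -945/2
  (97/3, 41/3) → f = 377/3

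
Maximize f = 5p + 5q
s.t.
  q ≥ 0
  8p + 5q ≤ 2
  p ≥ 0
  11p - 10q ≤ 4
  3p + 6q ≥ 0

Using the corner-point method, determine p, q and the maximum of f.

p = 0, q = 2/5, maximum f = 2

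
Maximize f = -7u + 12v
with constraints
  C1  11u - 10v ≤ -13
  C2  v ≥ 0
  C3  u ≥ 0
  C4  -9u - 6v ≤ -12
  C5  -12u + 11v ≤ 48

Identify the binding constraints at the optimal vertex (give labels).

Vertices and f = -7u + 12v:
  (7/26, 83/52) → f = 449/26
  (337, 372) → f = 2105
  (0, 2) → f = 24
  (0, 48/11) → f = 576/11

The maximum is at (337, 372). Substituting into each constraint, equality holds for C1 and C5; the remaining constraints have slack.

C1 and C5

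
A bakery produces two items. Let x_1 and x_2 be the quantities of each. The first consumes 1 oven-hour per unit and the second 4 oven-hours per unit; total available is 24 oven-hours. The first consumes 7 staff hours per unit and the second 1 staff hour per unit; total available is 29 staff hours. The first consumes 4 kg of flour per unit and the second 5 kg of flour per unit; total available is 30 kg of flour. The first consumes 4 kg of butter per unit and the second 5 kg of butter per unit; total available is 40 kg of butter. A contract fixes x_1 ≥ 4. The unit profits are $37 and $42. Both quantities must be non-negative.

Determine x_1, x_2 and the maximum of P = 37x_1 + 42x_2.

x_1 = 4, x_2 = 1, maximum P = 190

Vertices and P = 37x_1 + 42x_2:
  (29/7, 0) → P = 1073/7
  (4, 0) → P = 148
  (4, 1) → P = 190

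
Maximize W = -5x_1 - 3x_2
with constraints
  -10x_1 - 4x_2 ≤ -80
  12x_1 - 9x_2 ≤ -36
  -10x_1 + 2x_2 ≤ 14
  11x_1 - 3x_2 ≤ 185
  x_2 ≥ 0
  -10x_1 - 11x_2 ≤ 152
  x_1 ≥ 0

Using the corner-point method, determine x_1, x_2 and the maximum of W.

x_1 = 96/23, x_2 = 220/23, maximum W = -1140/23

Vertices and W = -5x_1 - 3x_2:
  (96/23, 220/23) → W = -1140/23
  (26/15, 47/3) → W = -167/3
  (197/7, 872/21) → W = -1857/7
The feasible region is unbounded (it extends along (1, 5), (3, 11)), but W strictly decreases along every unbounded feasible direction, so there is no improving ray and the maximum is attained at a vertex.

The binding constraints are -10x_1 - 4x_2 = -80 and 12x_1 - 9x_2 = -36.
Solving simultaneously gives x_1 = 96/23, x_2 = 220/23.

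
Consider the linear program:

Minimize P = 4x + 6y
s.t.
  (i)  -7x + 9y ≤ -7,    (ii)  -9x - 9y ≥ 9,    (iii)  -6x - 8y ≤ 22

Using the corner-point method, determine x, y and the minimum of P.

x = 7, y = -8, minimum P = -20

Vertices and P = 4x + 6y:
  (-1/8, -7/8) → P = -23/4
  (-71/55, -98/55) → P = -872/55
  (7, -8) → P = -20

The optimum lies where -9x - 9y = 9 and -6x - 8y = 22.
Solving simultaneously gives x = 7, y = -8.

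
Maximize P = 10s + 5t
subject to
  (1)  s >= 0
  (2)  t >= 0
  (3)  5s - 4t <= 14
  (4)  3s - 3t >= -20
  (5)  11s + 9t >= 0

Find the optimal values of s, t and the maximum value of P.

s = 122/3, t = 142/3, maximum P = 1930/3

Vertices and P = 10s + 5t:
  (0, 0) → P = 0
  (0, 20/3) → P = 100/3
  (14/5, 0) → P = 28
  (122/3, 142/3) → P = 1930/3

The binding constraints are 5s - 4t = 14 and 3s - 3t = -20.
Solving simultaneously gives s = 122/3, t = 142/3.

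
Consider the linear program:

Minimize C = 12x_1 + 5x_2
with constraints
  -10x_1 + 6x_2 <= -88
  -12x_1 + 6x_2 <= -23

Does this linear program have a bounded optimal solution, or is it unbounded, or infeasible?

From the feasible point (-65/2, -413/6), moving in the direction (-6, -12) keeps every constraint satisfied while C decreases without bound.

unbounded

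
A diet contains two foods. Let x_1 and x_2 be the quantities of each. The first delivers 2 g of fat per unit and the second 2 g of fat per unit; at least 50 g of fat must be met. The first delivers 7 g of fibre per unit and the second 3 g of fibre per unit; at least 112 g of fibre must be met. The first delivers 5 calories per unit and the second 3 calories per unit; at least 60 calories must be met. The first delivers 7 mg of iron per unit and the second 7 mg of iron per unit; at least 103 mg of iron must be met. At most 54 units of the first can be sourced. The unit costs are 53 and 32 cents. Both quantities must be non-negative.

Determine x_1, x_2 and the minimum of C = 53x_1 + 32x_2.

x_1 = 37/4, x_2 = 63/4, minimum C = 3977/4

The feasible region is unbounded (it extends along (0, 1)), but C strictly increases along every unbounded feasible direction, so there is no improving ray and the minimum is attained at a vertex.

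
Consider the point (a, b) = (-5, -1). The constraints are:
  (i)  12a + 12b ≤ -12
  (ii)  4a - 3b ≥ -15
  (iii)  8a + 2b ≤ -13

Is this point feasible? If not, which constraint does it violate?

not feasible — violates (ii)

Constraint (ii): 4a - 3b = -17, which is not ≥ -15. All other constraints are satisfied.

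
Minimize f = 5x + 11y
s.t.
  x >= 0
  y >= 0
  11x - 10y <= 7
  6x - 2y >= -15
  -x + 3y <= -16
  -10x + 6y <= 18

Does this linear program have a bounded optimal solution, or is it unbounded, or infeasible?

infeasible

The boundaries x = 0 and y = 0 meet at (0, 0), but that point violates -x + 3y ≤ -16. Every candidate vertex is excluded by some other constraint, so the feasible region is empty.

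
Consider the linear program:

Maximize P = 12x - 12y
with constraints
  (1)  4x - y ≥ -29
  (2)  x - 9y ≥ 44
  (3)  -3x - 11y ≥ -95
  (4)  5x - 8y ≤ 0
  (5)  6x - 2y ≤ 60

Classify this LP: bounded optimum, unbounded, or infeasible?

The boundaries 4x - y = -29 and x - 9y = 44 meet at (-61/7, -41/7), but that point violates 5x - 8y ≤ 0. Every candidate vertex is excluded by some other constraint, so the feasible region is empty.

infeasible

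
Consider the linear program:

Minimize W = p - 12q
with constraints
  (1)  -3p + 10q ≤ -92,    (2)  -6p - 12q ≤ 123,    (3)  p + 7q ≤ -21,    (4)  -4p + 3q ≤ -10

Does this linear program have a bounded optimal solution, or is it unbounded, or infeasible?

Extreme points and W = p - 12q:
  (-21/16, -307/32) → W = 1821/16
  (14, -5) → W = 74
The feasible region has finitely many vertices and no improving ray; the minimum is 74 at (14, -5).

bounded optimum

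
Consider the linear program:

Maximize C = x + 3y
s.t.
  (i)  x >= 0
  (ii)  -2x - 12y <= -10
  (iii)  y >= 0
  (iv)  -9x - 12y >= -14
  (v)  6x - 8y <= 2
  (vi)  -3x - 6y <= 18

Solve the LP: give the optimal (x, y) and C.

Vertices and C = x + 3y:
  (0, 5/6) → C = 5/2
  (0, 7/6) → C = 7/2
  (4/7, 31/42) → C = 39/14

At the optimal vertex, x = 0 and -9x - 12y = -14.
Solving simultaneously gives x = 0, y = 7/6.

x = 0, y = 7/6, maximum C = 7/2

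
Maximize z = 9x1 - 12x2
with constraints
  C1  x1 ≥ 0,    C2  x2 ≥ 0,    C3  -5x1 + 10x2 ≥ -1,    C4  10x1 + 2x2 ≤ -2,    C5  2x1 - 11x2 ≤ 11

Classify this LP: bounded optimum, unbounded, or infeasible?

The boundaries x1 = 0 and x2 = 0 meet at (0, 0), but that point violates 10x1 + 2x2 ≤ -2. Every candidate vertex is excluded by some other constraint, so the feasible region is empty.

infeasible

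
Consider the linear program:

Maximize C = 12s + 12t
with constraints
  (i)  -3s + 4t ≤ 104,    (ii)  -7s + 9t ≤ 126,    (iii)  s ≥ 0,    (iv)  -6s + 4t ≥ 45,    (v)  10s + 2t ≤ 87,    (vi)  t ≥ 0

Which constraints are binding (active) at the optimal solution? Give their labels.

(ii) and (iv)

Corner points and C = 12s + 12t:
  (0, 14) → C = 168
  (99/26, 441/26) → C = 3240/13
  (0, 45/4) → C = 135

The maximum is at (99/26, 441/26). Substituting into each constraint, equality holds for (ii) and (iv); the remaining constraints have slack.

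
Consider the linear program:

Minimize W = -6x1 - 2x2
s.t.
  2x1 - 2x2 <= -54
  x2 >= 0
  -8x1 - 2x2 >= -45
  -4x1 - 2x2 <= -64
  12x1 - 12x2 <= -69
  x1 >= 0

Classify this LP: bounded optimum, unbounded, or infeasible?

infeasible

The boundaries 2x1 - 2x2 = -54 and -4x1 - 2x2 = -64 meet at (5/3, 86/3), but that point violates -8x1 - 2x2 ≥ -45. Every candidate vertex is excluded by some other constraint, so the feasible region is empty.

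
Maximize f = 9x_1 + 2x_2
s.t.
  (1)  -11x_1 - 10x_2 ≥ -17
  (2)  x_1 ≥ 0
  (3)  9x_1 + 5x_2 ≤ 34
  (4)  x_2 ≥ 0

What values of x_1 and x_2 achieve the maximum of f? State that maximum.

Corner points and f = 9x_1 + 2x_2:
  (0, 17/10) → f = 17/5
  (17/11, 0) → f = 153/11
  (0, 0) → f = 0

x_1 = 17/11, x_2 = 0, maximum f = 153/11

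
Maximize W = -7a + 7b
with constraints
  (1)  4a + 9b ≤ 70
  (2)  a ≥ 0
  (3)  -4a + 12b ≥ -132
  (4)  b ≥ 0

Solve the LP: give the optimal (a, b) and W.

a = 0, b = 70/9, maximum W = 490/9

Corner points and W = -7a + 7b:
  (0, 70/9) → W = 490/9
  (35/2, 0) → W = -245/2
  (0, 0) → W = 0

The optimum lies where 4a + 9b = 70 and a = 0.
Solving simultaneously gives a = 0, b = 70/9.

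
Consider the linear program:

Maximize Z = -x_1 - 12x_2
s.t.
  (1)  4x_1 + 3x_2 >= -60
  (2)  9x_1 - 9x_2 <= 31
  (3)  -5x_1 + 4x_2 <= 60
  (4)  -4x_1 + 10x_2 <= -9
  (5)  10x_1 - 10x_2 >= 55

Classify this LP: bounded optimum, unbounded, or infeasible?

infeasible

Constraints 9x_1 - 9x_2 ≤ 31 and 10x_1 - 10x_2 ≥ 55 have parallel boundaries but demand opposite sides — no point can satisfy both, so the region is empty.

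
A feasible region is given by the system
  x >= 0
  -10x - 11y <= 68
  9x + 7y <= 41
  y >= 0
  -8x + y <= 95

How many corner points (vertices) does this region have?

3

The feasible vertices (each the meet of two boundaries and inside every other half-plane) are:
  (0, 41/7)
  (0, 0)
  (41/9, 0)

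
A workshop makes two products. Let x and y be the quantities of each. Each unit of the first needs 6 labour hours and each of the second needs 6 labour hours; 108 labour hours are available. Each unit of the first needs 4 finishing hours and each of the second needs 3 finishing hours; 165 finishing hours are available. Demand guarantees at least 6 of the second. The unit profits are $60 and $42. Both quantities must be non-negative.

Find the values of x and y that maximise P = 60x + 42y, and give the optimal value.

Extreme points and P = 60x + 42y:
  (0, 18) → P = 756
  (0, 6) → P = 252
  (12, 6) → P = 972

The binding constraints are 6x + 6y = 108 and y = 6.
Solving simultaneously gives x = 12, y = 6.

x = 12, y = 6, maximum P = 972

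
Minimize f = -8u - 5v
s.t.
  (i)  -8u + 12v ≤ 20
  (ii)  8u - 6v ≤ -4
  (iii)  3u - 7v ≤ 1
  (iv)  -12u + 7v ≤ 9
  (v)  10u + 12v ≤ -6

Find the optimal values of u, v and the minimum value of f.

u = -7/13, v = -2/39, minimum f = 178/39

Vertices and f = -8u - 5v:
  (-17/19, -10/19) → f = 186/19
  (-7/13, -2/39) → f = 178/39
  (-10/9, -13/21) → f = 755/63
  (-75/107, 9/107) → f = 555/107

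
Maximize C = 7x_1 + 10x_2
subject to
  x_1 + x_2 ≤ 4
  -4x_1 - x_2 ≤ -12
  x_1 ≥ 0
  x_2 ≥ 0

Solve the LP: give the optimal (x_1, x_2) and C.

x_1 = 8/3, x_2 = 4/3, maximum C = 32

Extreme points and C = 7x_1 + 10x_2:
  (8/3, 4/3) → C = 32
  (4, 0) → C = 28
  (3, 0) → C = 21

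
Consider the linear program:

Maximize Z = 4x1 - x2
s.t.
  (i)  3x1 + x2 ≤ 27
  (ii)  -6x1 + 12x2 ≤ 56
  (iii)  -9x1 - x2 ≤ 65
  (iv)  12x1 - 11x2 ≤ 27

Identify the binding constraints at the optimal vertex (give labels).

(i) and (iv)

Corner points and Z = 4x1 - x2:
  (134/21, 55/7) → Z = 53/3
  (36/5, 27/5) → Z = 117/5
  (-22/3, 1) → Z = -91/3
  (-688/111, -341/37) → Z = -1729/111

The maximum is at (36/5, 27/5). Substituting into each constraint, equality holds for (i) and (iv); the remaining constraints have slack.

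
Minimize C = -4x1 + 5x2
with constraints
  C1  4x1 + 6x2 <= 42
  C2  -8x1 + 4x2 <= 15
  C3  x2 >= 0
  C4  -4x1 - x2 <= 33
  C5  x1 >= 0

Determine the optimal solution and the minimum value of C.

x1 = 21/2, x2 = 0, minimum C = -42

Vertices and C = -4x1 + 5x2:
  (39/32, 99/16) → C = 417/16
  (21/2, 0) → C = -42
  (0, 15/4) → C = 75/4
  (0, 0) → C = 0

At the optimal vertex, 4x1 + 6x2 = 42 and x2 = 0.
Solving simultaneously gives x1 = 21/2, x2 = 0.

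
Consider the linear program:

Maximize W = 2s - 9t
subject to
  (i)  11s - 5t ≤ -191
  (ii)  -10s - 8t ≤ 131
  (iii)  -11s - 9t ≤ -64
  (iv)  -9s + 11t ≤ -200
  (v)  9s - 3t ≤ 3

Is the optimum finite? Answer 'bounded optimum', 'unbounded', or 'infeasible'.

The boundaries 11s - 5t = -191 and -11s - 9t = -64 meet at (-1399/154, 255/14), but that point violates -9s + 11t ≤ -200. Every candidate vertex is excluded by some other constraint, so the feasible region is empty.

infeasible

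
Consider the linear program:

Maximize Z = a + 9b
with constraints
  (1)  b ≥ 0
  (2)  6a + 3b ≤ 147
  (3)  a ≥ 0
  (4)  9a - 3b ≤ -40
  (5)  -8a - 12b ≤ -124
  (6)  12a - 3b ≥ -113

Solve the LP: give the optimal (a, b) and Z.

a = 17/9, b = 407/9, maximum Z = 3680/9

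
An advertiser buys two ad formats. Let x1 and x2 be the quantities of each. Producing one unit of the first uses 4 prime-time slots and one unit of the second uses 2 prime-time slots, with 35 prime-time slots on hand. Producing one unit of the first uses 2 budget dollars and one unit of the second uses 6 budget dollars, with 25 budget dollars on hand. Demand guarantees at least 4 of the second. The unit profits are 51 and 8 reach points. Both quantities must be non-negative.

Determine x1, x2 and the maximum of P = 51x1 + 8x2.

x1 = 1/2, x2 = 4, maximum P = 115/2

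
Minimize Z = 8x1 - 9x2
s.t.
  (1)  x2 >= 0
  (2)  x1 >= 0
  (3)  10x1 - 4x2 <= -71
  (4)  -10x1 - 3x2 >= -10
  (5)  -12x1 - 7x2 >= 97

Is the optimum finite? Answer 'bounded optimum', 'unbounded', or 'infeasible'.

infeasible

The boundaries x2 = 0 and -12x1 - 7x2 = 97 meet at (-97/12, 0), but that point violates x1 ≥ 0. Every candidate vertex is excluded by some other constraint, so the feasible region is empty.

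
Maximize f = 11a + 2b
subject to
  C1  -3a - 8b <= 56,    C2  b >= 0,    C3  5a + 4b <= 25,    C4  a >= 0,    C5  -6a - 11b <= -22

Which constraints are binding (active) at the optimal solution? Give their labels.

C2 and C3

Extreme points and f = 11a + 2b:
  (5, 0) → f = 55
  (11/3, 0) → f = 121/3
  (0, 25/4) → f = 25/2
  (0, 2) → f = 4

The maximum is at (5, 0). Substituting into each constraint, equality holds for C2 and C3; the remaining constraints have slack.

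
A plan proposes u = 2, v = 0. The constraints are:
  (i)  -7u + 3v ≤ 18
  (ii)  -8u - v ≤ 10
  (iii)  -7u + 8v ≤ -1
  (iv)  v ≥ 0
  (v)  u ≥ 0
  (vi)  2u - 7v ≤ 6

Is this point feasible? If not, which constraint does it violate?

(i): -14 ≤ 18 ✓
(ii): -16 ≤ 10 ✓
(iii): -14 ≤ -1 ✓
(iv): 0 ≥ 0 ✓
(v): 2 ≥ 0 ✓
(vi): 4 ≤ 6 ✓

feasible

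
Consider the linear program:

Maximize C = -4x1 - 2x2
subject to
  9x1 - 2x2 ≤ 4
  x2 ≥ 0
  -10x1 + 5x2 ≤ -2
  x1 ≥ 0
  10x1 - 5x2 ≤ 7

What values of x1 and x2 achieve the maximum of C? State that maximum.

x1 = 1/5, x2 = 0, maximum C = -4/5

Extreme points and C = -4x1 - 2x2:
  (4/9, 0) → C = -16/9
  (16/25, 22/25) → C = -108/25
  (1/5, 0) → C = -4/5

The binding constraints are x2 = 0 and -10x1 + 5x2 = -2.
Solving simultaneously gives x1 = 1/5, x2 = 0.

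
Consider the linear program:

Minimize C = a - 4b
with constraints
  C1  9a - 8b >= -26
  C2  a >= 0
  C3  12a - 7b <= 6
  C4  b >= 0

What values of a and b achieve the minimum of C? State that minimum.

a = 230/33, b = 122/11, minimum C = -1234/33

Feasible corners and C = a - 4b:
  (0, 13/4) → C = -13
  (230/33, 122/11) → C = -1234/33
  (0, 0) → C = 0
  (1/2, 0) → C = 1/2

At the optimal vertex, 9a - 8b = -26 and 12a - 7b = 6.
Solving simultaneously gives a = 230/33, b = 122/11.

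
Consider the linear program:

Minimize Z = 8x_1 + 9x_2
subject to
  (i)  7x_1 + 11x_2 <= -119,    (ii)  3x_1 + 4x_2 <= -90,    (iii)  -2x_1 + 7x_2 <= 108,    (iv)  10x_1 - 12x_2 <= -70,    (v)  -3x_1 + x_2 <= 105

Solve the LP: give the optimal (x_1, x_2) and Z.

x_1 = -595/13, x_2 = -420/13, minimum Z = -8540/13

Extreme points and Z = 8x_1 + 9x_2:
  (-340/19, -345/38) → Z = -8545/38
  (-34, 3) → Z = -245
  (-595/13, -420/13) → Z = -8540/13

The binding constraints are 10x_1 - 12x_2 = -70 and -3x_1 + x_2 = 105.
Solving simultaneously gives x_1 = -595/13, x_2 = -420/13.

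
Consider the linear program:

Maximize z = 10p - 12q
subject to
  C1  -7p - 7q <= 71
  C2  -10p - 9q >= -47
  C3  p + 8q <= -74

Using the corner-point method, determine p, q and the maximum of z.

p = 968/7, q = -1039/7, maximum z = 3164

Extreme points and z = 10p - 12q:
  (968/7, -1039/7) → z = 3164
  (-50/49, -447/49) → z = 4864/49
  (1042/71, -787/71) → z = 19864/71

At the optimal vertex, -7p - 7q = 71 and -10p - 9q = -47.
Solving simultaneously gives p = 968/7, q = -1039/7.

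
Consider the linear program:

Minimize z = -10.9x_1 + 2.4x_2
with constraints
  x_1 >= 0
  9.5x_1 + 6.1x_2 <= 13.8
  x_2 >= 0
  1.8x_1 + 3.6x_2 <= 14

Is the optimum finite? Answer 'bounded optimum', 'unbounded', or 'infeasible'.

Feasible corners and z = -10.9x_1 + 2.4x_2:
  (0, 138/61) → z = 1656/305
  (0, 0) → z = 0
  (138/95, 0) → z = -7521/475
The feasible region has finitely many vertices and no improving ray; the minimum is -7521/475 at (138/95, 0).

bounded optimum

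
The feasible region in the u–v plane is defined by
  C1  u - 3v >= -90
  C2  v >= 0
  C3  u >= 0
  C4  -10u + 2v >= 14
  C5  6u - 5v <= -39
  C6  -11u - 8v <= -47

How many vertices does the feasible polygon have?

4

The feasible vertices (each the meet of two boundaries and inside every other half-plane) are:
  (0, 30)
  (69/14, 443/14)
  (0, 39/5)
  (4/19, 153/19)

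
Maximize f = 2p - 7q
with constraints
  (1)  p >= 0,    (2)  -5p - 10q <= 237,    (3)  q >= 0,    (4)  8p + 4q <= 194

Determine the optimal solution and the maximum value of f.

p = 97/4, q = 0, maximum f = 97/2

Extreme points and f = 2p - 7q:
  (0, 0) → f = 0
  (0, 97/2) → f = -679/2
  (97/4, 0) → f = 97/2

At the optimal vertex, q = 0 and 8p + 4q = 194.
Solving simultaneously gives p = 97/4, q = 0.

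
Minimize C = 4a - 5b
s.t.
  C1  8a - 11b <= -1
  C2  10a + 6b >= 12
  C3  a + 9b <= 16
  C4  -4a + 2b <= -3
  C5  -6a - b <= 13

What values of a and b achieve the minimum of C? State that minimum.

a = 59/38, b = 61/38, minimum C = -69/38

Feasible corners and C = 4a - 5b:
  (167/83, 129/83) → C = 23/83
  (5/4, 1) → C = 0
  (59/38, 61/38) → C = -69/38

The binding constraints are a + 9b = 16 and -4a + 2b = -3.
Solving simultaneously gives a = 59/38, b = 61/38.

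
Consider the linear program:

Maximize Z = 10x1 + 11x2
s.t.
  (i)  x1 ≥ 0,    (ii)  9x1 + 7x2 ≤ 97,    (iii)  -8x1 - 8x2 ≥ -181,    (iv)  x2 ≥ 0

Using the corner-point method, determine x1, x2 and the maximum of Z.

x1 = 0, x2 = 97/7, maximum Z = 1067/7

Extreme points and Z = 10x1 + 11x2:
  (0, 97/7) → Z = 1067/7
  (0, 0) → Z = 0
  (97/9, 0) → Z = 970/9

The binding constraints are x1 = 0 and 9x1 + 7x2 = 97.
Solving simultaneously gives x1 = 0, x2 = 97/7.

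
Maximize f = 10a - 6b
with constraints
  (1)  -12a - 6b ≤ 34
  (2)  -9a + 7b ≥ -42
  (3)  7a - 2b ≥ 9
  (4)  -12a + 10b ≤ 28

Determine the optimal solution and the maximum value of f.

Vertices and f = 10a - 6b:
  (7/69, -135/23) → f = 2500/69
  (-7/33, -173/33) → f = 88/3
  (308/3, 126) → f = 812/3
  (73/23, 152/23) → f = -182/23

At the optimal vertex, -9a + 7b = -42 and -12a + 10b = 28.
Solving simultaneously gives a = 308/3, b = 126.

a = 308/3, b = 126, maximum f = 812/3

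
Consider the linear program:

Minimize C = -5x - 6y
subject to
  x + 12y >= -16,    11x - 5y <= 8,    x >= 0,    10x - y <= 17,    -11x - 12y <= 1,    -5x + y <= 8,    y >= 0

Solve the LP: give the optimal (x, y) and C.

x = 5, y = 33, minimum C = -223

Vertices and C = -5x - 6y:
  (77/39, 107/39) → C = -79/3
  (8/11, 0) → C = -40/11
  (0, 8) → C = -48
  (0, 0) → C = 0
  (5, 33) → C = -223

At the optimal vertex, 10x - y = 17 and -5x + y = 8.
Solving simultaneously gives x = 5, y = 33.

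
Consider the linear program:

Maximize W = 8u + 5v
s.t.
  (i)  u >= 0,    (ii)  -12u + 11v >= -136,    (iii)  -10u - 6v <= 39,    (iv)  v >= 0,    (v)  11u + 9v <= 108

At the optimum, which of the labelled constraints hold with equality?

Extreme points and W = 8u + 5v:
  (0, 0) → W = 0
  (0, 12) → W = 60
  (108/11, 0) → W = 864/11

The maximum is at (108/11, 0). Substituting into each constraint, equality holds for (iv) and (v); the remaining constraints have slack.

(iv) and (v)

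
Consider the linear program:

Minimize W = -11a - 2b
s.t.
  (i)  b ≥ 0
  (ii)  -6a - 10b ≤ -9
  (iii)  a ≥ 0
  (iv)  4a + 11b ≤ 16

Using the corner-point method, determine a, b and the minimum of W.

a = 4, b = 0, minimum W = -44

Feasible corners and W = -11a - 2b:
  (3/2, 0) → W = -33/2
  (4, 0) → W = -44
  (0, 9/10) → W = -9/5
  (0, 16/11) → W = -32/11

The binding constraints are b = 0 and 4a + 11b = 16.
Solving simultaneously gives a = 4, b = 0.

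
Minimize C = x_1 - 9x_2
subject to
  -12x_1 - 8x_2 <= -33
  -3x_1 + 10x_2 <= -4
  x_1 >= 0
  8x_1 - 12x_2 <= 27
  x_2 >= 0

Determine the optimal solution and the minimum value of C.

x_1 = 111/22, x_2 = 49/44, minimum C = -219/44

At the optimal vertex, -3x_1 + 10x_2 = -4 and 8x_1 - 12x_2 = 27.
Solving simultaneously gives x_1 = 111/22, x_2 = 49/44.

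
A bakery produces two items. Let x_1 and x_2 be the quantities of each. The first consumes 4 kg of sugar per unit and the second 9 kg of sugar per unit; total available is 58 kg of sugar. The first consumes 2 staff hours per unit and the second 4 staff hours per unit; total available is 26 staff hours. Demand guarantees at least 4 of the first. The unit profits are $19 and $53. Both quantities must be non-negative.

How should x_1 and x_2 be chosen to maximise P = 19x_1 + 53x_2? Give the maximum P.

x_1 = 4, x_2 = 9/2, maximum P = 629/2

Vertices and P = 19x_1 + 53x_2:
  (13, 0) → P = 247
  (4, 0) → P = 76
  (4, 9/2) → P = 629/2

The optimum lies where 2x_1 + 4x_2 = 26 and x_1 = 4.
Solving simultaneously gives x_1 = 4, x_2 = 9/2.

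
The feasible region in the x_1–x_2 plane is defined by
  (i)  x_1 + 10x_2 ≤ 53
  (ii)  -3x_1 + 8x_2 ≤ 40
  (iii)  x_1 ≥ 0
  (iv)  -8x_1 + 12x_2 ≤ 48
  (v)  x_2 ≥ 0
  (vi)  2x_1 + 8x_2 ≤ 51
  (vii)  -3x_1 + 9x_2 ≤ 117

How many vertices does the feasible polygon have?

5

The feasible vertices (each the meet of two boundaries and inside every other half-plane) are:
  (39/23, 118/23)
  (43/6, 55/12)
  (0, 4)
  (0, 0)
  (51/2, 0)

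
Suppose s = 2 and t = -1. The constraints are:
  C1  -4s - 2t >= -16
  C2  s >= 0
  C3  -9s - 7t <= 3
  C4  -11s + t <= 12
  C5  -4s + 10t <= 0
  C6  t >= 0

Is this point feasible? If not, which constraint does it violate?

not feasible — violates C6

Constraint C6: t = -1, which is not ≥ 0. All other constraints are satisfied.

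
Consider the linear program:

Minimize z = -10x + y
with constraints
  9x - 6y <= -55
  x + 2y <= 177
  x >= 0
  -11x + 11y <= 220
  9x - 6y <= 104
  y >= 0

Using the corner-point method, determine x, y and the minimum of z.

Feasible corners and z = -10x + y:
  (0, 55/6) → z = 55/6
  (65/3, 125/3) → z = -175
  (0, 20) → z = 20

x = 65/3, y = 125/3, minimum z = -175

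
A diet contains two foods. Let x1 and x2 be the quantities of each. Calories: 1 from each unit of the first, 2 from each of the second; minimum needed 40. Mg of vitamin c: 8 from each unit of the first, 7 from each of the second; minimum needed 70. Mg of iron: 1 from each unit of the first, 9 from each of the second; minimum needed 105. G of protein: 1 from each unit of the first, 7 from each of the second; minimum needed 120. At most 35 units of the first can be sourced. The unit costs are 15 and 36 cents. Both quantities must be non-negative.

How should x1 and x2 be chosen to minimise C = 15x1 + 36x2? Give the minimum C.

x1 = 8, x2 = 16, minimum C = 696

Corner points and C = 15x1 + 36x2:
  (0, 20) → C = 720
  (8, 16) → C = 696
  (35, 85/7) → C = 6735/7
The feasible region is unbounded (it extends along (0, 1)), but C strictly increases along every unbounded feasible direction, so there is no improving ray and the minimum is attained at a vertex.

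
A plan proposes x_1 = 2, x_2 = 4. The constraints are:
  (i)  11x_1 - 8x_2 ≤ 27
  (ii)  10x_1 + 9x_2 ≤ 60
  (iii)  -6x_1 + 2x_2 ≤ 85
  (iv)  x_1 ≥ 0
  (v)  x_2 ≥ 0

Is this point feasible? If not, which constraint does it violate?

(i): -10 ≤ 27 ✓
(ii): 56 ≤ 60 ✓
(iii): -4 ≤ 85 ✓
(iv): 2 ≥ 0 ✓
(v): 4 ≥ 0 ✓

feasible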